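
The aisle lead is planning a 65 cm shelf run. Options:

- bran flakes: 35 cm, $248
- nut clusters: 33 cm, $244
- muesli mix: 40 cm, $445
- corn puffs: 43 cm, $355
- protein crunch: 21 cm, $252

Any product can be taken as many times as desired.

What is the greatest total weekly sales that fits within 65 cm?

756

3×protein crunch uses 63 of the 65 cm and totals 756.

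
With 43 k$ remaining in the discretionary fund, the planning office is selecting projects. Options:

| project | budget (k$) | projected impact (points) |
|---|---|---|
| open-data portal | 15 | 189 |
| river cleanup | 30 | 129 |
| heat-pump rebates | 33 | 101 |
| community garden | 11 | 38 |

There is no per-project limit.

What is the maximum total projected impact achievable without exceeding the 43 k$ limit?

Taking 2×open-data portal + community garden: 41 k$ used, 416 in projected impact.
Every other selection either busts 43 k$ or fails to beat 416.

416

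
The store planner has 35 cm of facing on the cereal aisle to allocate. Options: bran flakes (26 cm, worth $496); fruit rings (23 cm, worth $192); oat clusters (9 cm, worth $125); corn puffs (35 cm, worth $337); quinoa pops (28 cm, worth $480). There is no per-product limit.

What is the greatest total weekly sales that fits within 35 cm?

Taking bran flakes + oat clusters: 35 cm used, 621 in weekly sales.
That's the maximum — no swap from here does better than 621.

621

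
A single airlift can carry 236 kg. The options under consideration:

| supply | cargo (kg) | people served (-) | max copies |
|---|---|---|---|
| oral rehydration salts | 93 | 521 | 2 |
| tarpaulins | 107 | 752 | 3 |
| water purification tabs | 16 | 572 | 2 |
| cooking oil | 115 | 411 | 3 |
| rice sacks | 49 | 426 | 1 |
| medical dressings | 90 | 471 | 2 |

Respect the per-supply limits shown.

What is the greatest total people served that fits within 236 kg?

2417

Greedy by ratio would take tarpaulins + 2×water purification tabs + rice sacks: 188 kg used, total 2322.
Dropping rice sacks frees 49 kg; slotting in oral rehydration salts (93 kg) lifts the total to 2417 at 232 kg.
Every other selection either busts 236 kg or exceeds an availability limit or fails to beat 2417.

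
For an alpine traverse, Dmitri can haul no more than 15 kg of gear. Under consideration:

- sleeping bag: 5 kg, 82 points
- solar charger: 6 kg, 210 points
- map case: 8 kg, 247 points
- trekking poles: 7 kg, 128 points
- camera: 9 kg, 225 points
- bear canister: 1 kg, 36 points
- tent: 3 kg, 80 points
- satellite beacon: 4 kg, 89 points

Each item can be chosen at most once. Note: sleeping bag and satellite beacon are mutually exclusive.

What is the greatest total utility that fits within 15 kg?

493

Solar charger + map case + bear canister uses 15 of the 15 kg and totals 493.
Next best is solar charger + map case at 457 (14 kg) — short by 36.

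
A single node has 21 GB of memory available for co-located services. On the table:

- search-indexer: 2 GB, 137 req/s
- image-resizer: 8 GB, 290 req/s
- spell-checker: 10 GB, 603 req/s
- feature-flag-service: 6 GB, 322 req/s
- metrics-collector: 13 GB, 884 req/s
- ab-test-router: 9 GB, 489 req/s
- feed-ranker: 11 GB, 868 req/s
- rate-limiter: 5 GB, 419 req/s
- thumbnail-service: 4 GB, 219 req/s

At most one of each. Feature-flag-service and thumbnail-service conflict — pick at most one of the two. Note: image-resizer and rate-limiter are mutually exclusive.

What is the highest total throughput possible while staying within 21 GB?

The ratio heuristic lands on search-indexer + feed-ranker + rate-limiter (1424) but leaves 3 GB idle.
Dropping search-indexer frees 2 GB; slotting in thumbnail-service (4 GB) lifts the total to 1506 at 20 GB.
An exhaustive check of the 512 subsets confirms 1506.

1506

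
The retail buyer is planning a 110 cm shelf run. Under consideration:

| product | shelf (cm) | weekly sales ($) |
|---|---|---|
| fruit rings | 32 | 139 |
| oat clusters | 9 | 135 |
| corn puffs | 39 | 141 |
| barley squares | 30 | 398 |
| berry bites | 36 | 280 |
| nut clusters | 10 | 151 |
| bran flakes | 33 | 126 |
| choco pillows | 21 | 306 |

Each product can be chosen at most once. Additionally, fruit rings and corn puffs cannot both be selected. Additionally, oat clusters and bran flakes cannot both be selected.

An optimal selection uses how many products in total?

5

The maximum weekly sales within 110 cm is 1270.
For example oat clusters + barley squares + berry bites + nut clusters + choco pillows achieves it, using 106 cm.
All optima have 5 products.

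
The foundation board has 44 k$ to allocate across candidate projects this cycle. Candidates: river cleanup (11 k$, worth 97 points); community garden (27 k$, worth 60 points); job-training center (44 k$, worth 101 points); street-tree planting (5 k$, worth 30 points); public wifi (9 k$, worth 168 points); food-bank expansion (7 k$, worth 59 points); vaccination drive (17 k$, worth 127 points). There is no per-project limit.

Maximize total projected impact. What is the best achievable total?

The ratio ordering already packs tightly: 4×public wifi + food-bank expansion, 43 k$, 731.
No other feasible combination exceeds 731.

731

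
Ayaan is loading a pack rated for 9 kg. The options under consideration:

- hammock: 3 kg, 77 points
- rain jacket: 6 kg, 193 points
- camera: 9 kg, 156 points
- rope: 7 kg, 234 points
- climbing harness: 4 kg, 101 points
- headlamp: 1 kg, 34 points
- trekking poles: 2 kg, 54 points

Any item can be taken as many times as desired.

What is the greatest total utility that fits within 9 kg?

Density check — headlamp 34.00, rope 33.43, rain jacket 32.17, trekking poles 27.00 are the best per kg.
9×headlamp uses 9 of the 9 kg and totals 306.
Nothing else within 9 kg beats 306.

306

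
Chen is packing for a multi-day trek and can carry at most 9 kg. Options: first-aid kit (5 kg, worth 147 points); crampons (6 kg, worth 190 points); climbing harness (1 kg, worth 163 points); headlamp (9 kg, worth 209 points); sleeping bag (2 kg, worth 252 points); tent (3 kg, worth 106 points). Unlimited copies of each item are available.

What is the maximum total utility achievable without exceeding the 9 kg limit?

Best packing: 9×climbing harness — 9 kg, 1467 total.
Nothing else within 9 kg beats 1467.

1467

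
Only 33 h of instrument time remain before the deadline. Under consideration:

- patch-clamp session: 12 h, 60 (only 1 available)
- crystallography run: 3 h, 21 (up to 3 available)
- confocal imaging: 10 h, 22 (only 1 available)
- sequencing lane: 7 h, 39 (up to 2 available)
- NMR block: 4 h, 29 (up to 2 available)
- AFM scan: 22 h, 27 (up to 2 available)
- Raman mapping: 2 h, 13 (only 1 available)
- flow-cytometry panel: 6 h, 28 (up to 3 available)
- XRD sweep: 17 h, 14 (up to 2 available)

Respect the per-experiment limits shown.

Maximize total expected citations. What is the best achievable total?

212

Ranking by ratio (expected citations/h): NMR block 7.25, crystallography run 7.00, Raman mapping 6.50, sequencing lane 5.57.
The ratio ordering already packs tightly: 3×crystallography run + 2×sequencing lane + 2×NMR block + Raman mapping, 33 h, 212.
Every other selection either busts 33 h or exceeds an availability limit or fails to beat 212.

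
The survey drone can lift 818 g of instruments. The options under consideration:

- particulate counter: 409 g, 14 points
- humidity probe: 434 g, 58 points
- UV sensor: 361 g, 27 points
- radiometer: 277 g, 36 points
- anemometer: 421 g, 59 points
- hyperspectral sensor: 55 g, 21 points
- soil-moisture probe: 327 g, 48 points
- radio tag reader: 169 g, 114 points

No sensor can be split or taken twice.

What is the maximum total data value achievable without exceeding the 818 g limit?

The ratio heuristic lands on hyperspectral sensor + soil-moisture probe + radio tag reader (183) but leaves 267 g idle.
Dropping hyperspectral sensor frees 55 g; slotting in radiometer (277 g) lifts the total to 198 at 773 g.

198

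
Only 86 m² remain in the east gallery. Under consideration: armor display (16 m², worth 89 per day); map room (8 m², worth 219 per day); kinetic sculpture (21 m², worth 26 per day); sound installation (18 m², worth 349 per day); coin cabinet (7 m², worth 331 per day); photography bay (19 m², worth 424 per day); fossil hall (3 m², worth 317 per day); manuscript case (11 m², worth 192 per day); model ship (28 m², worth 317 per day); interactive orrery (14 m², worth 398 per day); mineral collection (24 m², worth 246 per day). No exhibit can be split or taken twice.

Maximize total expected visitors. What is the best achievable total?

2230

Density check — fossil hall 105.67, coin cabinet 47.29, interactive orrery 28.43, map room 27.38 are the best per m².
Taking map room + sound installation + coin cabinet + photography bay + fossil hall + manuscript case + interactive orrery: 80 m² used, 2230 in expected visitors.
The closest alternative, armor display + map room + sound installation + coin cabinet + photography bay + fossil hall + interactive orrery, reaches only 2127.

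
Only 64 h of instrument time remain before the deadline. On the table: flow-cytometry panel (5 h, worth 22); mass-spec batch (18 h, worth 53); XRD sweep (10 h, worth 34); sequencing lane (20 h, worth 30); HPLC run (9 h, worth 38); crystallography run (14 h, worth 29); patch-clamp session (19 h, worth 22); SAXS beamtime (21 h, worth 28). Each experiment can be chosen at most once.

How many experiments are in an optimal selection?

5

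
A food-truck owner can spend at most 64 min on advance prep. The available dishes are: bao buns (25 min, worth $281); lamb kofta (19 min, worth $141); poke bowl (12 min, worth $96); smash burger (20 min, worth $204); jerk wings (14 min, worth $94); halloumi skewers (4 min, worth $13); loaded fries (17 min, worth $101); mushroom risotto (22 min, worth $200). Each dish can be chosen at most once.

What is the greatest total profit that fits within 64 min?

626

The ratio heuristic lands on bao buns + poke bowl + smash burger + halloumi skewers (594) but leaves 3 min idle.
Replace poke bowl and halloumi skewers with lamb kofta: the trade gains 32 net, giving 626 at 64 min.
Every other selection either busts 64 min or fails to beat 626.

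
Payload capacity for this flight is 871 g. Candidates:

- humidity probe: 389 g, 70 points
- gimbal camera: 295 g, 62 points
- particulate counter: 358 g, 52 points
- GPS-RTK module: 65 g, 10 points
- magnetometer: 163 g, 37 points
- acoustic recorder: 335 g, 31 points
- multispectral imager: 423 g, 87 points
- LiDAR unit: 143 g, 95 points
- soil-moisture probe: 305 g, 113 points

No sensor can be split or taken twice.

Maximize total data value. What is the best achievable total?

295

Ranking by ratio (data value/g): LiDAR unit 0.66, soil-moisture probe 0.37, magnetometer 0.23.
The ratio heuristic lands on GPS-RTK module + magnetometer + LiDAR unit + soil-moisture probe (255) but leaves 195 g idle.
Dropping GPS-RTK module and magnetometer frees 228 g; slotting in multispectral imager (423 g) lifts the total to 295 at 871 g.
Nothing else within 871 g beats 295.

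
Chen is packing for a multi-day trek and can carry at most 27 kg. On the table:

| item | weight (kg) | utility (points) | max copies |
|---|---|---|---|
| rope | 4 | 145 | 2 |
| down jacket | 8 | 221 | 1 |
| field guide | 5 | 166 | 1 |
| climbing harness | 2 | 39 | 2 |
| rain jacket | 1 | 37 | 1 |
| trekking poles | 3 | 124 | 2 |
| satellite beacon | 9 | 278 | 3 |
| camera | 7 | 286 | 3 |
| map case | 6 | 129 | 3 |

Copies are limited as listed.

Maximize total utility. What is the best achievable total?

1106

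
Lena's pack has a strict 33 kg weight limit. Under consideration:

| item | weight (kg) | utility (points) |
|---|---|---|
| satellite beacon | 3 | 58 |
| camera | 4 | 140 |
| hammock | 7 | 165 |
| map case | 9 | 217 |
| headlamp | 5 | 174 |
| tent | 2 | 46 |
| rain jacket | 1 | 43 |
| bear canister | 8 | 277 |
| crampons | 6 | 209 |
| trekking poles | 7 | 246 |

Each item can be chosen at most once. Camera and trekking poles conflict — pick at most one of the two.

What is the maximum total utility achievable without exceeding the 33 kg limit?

1071

Hammock + headlamp + bear canister + crampons + trekking poles uses 33 of the 33 kg and totals 1071.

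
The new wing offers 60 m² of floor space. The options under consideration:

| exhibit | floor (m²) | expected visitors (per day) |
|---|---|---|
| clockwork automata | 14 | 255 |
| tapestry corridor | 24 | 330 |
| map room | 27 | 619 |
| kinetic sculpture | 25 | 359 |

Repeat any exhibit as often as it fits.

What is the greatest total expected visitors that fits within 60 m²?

1238

Ranking by ratio (expected visitors/m²): map room 22.93, clockwork automata 18.21, kinetic sculpture 14.36.
2×map room uses 54 of the 60 m² and totals 1238.
That's the maximum — no swap from here does better than 1238.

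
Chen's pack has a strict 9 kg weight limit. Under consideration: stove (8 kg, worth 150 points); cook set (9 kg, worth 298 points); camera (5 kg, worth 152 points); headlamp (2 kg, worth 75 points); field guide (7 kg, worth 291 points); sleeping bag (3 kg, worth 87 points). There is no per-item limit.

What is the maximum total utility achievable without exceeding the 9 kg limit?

Headlamp + field guide uses 9 of the 9 kg and totals 366.
Nothing else within 9 kg beats 366.

366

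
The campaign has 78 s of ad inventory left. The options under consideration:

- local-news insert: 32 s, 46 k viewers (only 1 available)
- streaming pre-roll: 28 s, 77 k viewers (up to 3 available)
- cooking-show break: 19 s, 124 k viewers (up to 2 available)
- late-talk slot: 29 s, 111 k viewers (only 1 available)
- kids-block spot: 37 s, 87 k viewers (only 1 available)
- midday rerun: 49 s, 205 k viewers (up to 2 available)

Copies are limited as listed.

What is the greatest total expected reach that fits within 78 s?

359

Best packing: 2×cooking-show break + late-talk slot — 67 s, 359 total.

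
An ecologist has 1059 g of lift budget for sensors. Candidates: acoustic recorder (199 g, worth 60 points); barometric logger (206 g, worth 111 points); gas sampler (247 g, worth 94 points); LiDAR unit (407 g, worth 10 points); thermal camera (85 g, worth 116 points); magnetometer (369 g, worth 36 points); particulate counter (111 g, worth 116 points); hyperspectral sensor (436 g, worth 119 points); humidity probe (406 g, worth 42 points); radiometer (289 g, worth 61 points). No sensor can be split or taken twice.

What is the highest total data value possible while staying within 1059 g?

Density check — thermal camera 1.36, particulate counter 1.05, barometric logger 0.54, gas sampler 0.38 are the best per g.
The ratio heuristic lands on acoustic recorder + barometric logger + gas sampler + thermal camera + particulate counter (497) but leaves 211 g idle.
The 247 g tied up in gas sampler is better spent on hyperspectral sensor — total rises to 522 (1037 g).
Next best is barometric logger + gas sampler + thermal camera + particulate counter + radiometer at 498 (938 g) — short by 24.

522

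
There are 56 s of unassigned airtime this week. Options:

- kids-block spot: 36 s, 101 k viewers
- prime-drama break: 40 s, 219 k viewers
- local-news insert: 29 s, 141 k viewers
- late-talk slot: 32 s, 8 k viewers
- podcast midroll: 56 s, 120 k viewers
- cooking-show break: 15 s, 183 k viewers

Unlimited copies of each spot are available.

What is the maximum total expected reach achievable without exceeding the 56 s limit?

549

3×cooking-show break uses 45 of the 56 s and totals 549.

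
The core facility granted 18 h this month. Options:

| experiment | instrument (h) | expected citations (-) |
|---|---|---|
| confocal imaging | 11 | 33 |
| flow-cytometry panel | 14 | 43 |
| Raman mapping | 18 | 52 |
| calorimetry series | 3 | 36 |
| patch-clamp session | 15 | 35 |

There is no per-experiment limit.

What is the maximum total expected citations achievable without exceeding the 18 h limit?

6×calorimetry series uses 18 of the 18 h and totals 216.
Nothing else within 18 h beats 216.

216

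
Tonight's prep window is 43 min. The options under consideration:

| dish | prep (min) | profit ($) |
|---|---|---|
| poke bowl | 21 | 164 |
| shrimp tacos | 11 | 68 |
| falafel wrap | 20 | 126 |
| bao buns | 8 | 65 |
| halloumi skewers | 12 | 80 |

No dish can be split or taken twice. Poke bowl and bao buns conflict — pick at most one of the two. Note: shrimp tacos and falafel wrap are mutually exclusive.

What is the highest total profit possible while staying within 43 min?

Ranking by ratio (profit/min): bao buns 8.12, poke bowl 7.81, halloumi skewers 6.67.
Poke bowl + falafel wrap uses 41 of the 43 min and totals 290.
That's the maximum — no feasible swap from here does better than 290.

290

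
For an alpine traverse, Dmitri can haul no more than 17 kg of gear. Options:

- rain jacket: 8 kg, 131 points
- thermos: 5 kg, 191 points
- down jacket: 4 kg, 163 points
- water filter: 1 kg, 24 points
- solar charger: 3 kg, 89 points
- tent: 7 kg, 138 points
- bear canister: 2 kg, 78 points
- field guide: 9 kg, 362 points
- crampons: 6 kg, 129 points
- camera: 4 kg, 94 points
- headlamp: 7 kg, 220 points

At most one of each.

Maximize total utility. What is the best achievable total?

655

By utility per kg: down jacket 40.75, field guide 40.22, bear canister 39.00, thermos 38.20 lead.
Taking the top-ratio items first gives down jacket + water filter + bear canister + field guide for 627 (16 kg).
Replace down jacket with thermos: the trade gains 28 net, giving 655 at 17 kg.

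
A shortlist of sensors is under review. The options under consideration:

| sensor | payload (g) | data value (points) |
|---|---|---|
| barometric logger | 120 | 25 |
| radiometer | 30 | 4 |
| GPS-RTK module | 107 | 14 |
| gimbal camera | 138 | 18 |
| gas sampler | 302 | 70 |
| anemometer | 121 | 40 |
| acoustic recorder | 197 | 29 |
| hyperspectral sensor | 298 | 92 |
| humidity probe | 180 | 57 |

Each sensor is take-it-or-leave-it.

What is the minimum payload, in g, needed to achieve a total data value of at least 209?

Minimise g subject to total data value ≥ 209.
barometric logger + anemometer + hyperspectral sensor + humidity probe reaches 214 using 719 g.
Below 719 g the best achievable stays under 209.

719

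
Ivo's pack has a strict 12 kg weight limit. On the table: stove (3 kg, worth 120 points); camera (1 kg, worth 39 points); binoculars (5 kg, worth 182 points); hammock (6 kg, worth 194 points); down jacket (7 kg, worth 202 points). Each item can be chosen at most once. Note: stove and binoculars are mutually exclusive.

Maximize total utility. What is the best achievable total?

415

By utility per kg: stove 40.00, camera 39.00, binoculars 36.40 lead.
Best packing: camera + binoculars + hammock — 12 kg, 415 total.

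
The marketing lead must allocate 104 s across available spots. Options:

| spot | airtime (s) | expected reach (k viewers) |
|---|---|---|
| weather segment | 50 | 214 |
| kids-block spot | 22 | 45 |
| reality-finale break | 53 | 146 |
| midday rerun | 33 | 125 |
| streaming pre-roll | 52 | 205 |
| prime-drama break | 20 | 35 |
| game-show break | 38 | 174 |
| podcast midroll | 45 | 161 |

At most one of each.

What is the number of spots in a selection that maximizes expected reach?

The maximum expected reach within 104 s is 419.
One optimal bundle: weather segment + streaming pre-roll (102 s).
Every optimal selection uses 2 spots.

2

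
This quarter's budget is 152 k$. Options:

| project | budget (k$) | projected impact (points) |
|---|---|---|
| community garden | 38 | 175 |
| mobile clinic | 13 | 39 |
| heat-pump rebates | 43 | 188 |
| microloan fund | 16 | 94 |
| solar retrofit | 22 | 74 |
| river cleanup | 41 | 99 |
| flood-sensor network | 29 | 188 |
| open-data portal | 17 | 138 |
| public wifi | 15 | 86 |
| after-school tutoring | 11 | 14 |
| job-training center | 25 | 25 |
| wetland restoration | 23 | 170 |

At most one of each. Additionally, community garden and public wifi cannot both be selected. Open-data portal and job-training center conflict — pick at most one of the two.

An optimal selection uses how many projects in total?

Optimal total is 864.
One optimal bundle: heat-pump rebates + microloan fund + flood-sensor network + open-data portal + public wifi + wetland restoration (143 k$).
Any selection reaching 864 contains exactly 6 projects.

6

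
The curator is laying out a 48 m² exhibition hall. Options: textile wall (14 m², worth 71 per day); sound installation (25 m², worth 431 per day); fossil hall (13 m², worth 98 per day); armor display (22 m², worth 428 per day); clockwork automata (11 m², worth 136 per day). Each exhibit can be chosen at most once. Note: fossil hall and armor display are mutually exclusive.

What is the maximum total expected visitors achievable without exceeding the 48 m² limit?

Taking sound installation + armor display: 47 m² used, 859 in expected visitors.

859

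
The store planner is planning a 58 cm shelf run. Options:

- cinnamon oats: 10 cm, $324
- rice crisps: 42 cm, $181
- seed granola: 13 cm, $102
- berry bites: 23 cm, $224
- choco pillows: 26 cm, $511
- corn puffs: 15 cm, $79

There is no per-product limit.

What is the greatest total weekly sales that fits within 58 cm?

1620

The ratio ordering already packs tightly: 5×cinnamon oats, 50 cm, 1620.
That's the maximum — no swap from here does better than 1620.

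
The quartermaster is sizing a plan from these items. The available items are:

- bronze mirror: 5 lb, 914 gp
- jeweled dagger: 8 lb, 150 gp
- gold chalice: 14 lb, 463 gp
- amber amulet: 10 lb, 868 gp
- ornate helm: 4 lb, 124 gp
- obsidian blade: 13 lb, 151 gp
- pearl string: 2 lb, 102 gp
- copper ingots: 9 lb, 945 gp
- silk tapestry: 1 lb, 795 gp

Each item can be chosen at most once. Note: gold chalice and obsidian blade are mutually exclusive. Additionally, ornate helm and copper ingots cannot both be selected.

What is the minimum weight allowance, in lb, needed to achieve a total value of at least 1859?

Minimise lb subject to total value ≥ 1859.
bronze mirror + ornate helm + pearl string + silk tapestry: 1935 value at 12 lb.
No combination under 12 lb hits 1859.

12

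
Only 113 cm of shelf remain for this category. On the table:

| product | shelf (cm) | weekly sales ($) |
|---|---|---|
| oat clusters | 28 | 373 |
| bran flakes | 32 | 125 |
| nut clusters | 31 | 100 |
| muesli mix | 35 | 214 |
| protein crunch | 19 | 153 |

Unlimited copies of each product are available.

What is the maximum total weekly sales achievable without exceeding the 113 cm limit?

4×oat clusters uses 112 of the 113 cm and totals 1492.
Every other selection either busts 113 cm or fails to beat 1492.

1492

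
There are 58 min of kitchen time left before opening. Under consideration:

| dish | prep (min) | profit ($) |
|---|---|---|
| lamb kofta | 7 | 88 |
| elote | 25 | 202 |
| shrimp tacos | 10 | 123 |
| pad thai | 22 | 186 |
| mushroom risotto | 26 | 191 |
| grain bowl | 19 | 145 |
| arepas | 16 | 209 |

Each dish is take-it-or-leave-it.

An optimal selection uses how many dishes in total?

Best achievable profit is 622.
For example lamb kofta + elote + shrimp tacos + arepas achieves it, using 58 min.
Every optimal selection uses 4 dishes.

4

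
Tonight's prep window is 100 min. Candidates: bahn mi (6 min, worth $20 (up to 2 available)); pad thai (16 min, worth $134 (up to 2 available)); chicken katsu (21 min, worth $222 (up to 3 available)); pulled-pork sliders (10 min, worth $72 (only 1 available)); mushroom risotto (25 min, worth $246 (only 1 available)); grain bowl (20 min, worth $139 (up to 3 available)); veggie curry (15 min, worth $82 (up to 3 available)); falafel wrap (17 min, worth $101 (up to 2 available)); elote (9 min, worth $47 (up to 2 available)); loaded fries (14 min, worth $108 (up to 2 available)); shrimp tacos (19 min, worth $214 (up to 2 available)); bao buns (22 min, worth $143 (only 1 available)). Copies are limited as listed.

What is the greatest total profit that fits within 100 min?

Ranking by ratio (profit/min): shrimp tacos 11.26, chicken katsu 10.57, mushroom risotto 9.84.
The ratio heuristic lands on pad thai + 2×chicken katsu + 2×shrimp tacos (1006) but leaves 4 min idle.
Dropping chicken katsu frees 21 min; slotting in mushroom risotto (25 min) lifts the total to 1030 at 100 min.

1030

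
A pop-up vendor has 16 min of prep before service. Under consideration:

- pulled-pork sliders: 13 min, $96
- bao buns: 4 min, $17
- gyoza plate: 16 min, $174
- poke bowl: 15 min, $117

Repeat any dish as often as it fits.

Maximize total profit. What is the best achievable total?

Taking gyoza plate: 16 min used, 174 in profit.
No other feasible combination exceeds 174.

174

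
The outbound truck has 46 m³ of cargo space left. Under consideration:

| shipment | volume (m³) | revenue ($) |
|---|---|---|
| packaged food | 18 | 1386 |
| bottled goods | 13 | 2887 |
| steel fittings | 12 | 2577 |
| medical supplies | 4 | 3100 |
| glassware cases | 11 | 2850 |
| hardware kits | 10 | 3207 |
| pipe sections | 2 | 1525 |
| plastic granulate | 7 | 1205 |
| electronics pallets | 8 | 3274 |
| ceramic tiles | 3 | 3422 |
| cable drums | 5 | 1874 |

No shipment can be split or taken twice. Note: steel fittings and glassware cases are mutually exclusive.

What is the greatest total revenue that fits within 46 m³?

19289

Ranking by ratio (revenue/m³): ceramic tiles 1140.67, medical supplies 775.00, pipe sections 762.50, electronics pallets 409.25.
Taking the top-ratio shipments first gives medical supplies + glassware cases + hardware kits + pipe sections + electronics pallets + ceramic tiles + cable drums for 19252 (43 m³).
Dropping glassware cases frees 11 m³; slotting in bottled goods (13 m³) lifts the total to 19289 at 45 m³.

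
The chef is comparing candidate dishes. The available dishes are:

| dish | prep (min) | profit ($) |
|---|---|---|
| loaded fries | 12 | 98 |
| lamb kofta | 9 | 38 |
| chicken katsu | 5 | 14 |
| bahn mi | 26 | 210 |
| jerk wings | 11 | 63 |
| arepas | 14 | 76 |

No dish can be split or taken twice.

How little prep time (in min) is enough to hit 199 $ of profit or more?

26

Look for the lowest-prep combination reaching 199.
bahn mi: 210 profit at 26 min.
Any bundle with less than 26 min falls short of 199.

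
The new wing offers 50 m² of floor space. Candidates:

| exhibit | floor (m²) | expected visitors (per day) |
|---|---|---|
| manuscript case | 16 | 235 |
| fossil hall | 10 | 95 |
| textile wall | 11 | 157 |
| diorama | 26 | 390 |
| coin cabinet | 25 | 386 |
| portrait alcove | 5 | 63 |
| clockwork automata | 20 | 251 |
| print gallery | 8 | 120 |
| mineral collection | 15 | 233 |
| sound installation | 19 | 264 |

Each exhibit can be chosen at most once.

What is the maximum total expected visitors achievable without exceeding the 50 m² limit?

The ratio heuristic lands on coin cabinet + print gallery + mineral collection (739) but leaves 2 m² idle.
The 40 m² tied up in coin cabinet and mineral collection is better spent on manuscript case + diorama — total rises to 745 (50 m²).
Manuscript case + textile wall + print gallery + mineral collection (50 m²) also reaches 745 — a tie, but nothing goes higher.

745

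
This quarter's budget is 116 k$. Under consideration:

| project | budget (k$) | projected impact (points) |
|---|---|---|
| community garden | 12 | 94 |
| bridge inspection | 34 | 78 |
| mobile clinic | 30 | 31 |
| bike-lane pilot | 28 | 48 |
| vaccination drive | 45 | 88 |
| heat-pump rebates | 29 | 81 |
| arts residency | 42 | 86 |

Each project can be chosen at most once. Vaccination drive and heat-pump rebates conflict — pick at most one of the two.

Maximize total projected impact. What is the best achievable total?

309

By projected impact per k$: community garden 7.83, heat-pump rebates 2.79, bridge inspection 2.29 lead.
Filling by ratio: community garden + bridge inspection + bike-lane pilot + heat-pump rebates for 301, with 13 k$ left unused.
Replace bridge inspection with arts residency: the trade gains 8 net, giving 309 at 111 k$.
The spare 5 k$ is too small for any remaining project, and no feasible exchange beats 309.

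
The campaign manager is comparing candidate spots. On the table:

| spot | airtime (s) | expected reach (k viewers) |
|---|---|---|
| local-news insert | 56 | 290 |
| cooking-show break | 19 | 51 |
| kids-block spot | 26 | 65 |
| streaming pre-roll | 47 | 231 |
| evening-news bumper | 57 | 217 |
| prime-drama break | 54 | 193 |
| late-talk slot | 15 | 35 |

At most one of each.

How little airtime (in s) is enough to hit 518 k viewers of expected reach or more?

103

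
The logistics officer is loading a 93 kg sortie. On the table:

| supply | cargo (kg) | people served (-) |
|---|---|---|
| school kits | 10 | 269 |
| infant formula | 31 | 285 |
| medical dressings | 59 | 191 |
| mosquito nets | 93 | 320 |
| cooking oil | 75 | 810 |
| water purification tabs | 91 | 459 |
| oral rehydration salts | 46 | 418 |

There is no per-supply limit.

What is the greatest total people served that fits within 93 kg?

Density check — school kits 26.90, cooking oil 10.80, infant formula 9.19 are the best per kg.
The ratio ordering already packs tightly: 9×school kits, 90 kg, 2421.
That's the maximum — no swap from here does better than 2421.

2421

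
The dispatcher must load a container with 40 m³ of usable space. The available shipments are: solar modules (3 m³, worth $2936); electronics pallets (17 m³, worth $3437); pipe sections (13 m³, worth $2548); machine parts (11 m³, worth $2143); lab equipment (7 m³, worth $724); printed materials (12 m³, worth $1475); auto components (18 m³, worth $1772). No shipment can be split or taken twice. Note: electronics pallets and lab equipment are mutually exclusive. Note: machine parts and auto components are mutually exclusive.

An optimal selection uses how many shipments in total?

Optimal total is 9102.
solar modules + pipe sections + machine parts + printed materials hits 9102 at 39 m³.
All optima have 4 shipments.

4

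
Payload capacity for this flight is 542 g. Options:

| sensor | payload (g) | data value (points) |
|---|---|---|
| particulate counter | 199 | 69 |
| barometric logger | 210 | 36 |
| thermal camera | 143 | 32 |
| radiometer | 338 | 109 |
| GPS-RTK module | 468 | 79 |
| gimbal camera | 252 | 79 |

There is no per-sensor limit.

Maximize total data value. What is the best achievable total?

178

Ranking by ratio (data value/g): particulate counter 0.35, radiometer 0.32, gimbal camera 0.31, thermal camera 0.22.
Filling by ratio: 2×particulate counter + thermal camera for 170, with 1 g left unused.
Dropping particulate counter and thermal camera frees 342 g; slotting in radiometer (338 g) lifts the total to 178 at 537 g.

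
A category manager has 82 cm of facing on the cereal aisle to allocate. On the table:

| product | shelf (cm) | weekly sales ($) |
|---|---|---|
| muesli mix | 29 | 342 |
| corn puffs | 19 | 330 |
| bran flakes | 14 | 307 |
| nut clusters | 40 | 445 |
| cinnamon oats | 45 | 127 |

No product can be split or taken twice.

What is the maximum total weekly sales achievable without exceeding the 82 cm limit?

1082

Filling by ratio: muesli mix + corn puffs + bran flakes for 979, with 20 cm left unused.
Replace muesli mix with nut clusters: the trade gains 103 net, giving 1082 at 73 cm.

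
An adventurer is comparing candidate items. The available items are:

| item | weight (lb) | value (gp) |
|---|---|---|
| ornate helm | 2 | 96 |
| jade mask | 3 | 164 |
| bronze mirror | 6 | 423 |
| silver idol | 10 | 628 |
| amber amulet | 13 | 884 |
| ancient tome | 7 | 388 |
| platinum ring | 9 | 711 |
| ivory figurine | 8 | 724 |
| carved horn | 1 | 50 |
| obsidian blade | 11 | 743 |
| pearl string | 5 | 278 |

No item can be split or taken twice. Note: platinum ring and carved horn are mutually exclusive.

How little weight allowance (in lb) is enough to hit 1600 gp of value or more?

Minimise lb subject to total value ≥ 1600.
Taking amber amulet + ivory figurine gives 1608 (≥ 1600) for 21 lb.
No combination under 21 lb hits 1600.

21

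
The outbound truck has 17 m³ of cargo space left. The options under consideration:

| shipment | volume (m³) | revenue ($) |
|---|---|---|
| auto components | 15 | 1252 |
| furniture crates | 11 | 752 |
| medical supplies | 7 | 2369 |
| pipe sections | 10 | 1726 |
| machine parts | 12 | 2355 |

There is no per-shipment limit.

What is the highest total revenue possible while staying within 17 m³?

By revenue per m³: medical supplies 338.43, machine parts 196.25, pipe sections 172.60 lead.
The ratio ordering already packs tightly: 2×medical supplies, 14 m³, 4738.

4738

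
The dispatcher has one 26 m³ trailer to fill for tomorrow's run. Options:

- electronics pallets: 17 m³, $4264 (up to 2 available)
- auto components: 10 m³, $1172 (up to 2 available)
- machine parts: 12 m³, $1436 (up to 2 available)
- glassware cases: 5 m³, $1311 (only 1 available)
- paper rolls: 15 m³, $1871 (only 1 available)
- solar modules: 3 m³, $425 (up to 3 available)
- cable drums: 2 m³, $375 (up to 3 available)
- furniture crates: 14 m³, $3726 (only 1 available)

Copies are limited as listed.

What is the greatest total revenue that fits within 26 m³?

6325

Taking the top-ratio shipments first gives glassware cases + 3×cable drums + furniture crates for 6162 (25 m³).
Dropping cable drums and furniture crates frees 16 m³; slotting in electronics pallets (17 m³) lifts the total to 6325 at 26 m³.
That's the maximum — no swap from here does better than 6325.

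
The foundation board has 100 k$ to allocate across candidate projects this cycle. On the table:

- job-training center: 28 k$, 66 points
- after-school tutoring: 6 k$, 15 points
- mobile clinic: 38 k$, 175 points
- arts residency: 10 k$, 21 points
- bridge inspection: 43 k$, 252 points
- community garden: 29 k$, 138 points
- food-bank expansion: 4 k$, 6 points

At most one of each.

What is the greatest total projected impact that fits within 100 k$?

Ranking by ratio (projected impact/k$): bridge inspection 5.86, community garden 4.76, mobile clinic 4.61, after-school tutoring 2.50.
Filling by ratio: after-school tutoring + arts residency + bridge inspection + community garden + food-bank expansion for 432, with 8 k$ left unused.
The 33 k$ tied up in community garden and food-bank expansion is better spent on mobile clinic — total rises to 463 (97 k$).
The closest alternative, job-training center + bridge inspection + community garden, reaches only 456.

463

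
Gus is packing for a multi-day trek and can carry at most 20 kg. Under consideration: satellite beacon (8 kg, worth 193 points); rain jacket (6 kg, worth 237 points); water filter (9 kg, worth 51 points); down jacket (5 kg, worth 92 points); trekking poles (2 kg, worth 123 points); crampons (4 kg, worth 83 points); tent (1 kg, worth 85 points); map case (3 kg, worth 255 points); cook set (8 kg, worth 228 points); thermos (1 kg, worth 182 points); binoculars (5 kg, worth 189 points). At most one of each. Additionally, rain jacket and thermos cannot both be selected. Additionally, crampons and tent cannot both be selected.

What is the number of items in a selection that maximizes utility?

6

Optimal total is 1062.
trekking poles + tent + map case + cook set + thermos + binoculars hits 1062 at 20 kg.
Any selection reaching 1062 contains exactly 6 items.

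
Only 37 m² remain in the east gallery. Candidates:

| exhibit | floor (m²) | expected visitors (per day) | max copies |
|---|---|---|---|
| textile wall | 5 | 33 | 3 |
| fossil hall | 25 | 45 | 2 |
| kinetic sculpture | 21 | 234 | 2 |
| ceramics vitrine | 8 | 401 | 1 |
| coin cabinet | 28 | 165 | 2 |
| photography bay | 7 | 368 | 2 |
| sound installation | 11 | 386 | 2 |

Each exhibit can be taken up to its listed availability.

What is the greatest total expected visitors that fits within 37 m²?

By expected visitors per m²: photography bay 52.57, ceramics vitrine 50.12, sound installation 35.09 lead.
Taking the top-ratio exhibits first gives ceramics vitrine + 2×photography bay + sound installation for 1523 (33 m²).
Replace photography bay with sound installation: the trade gains 18 net, giving 1541 at 37 m².
Every other selection either busts 37 m² or exceeds an availability limit or fails to beat 1541.

1541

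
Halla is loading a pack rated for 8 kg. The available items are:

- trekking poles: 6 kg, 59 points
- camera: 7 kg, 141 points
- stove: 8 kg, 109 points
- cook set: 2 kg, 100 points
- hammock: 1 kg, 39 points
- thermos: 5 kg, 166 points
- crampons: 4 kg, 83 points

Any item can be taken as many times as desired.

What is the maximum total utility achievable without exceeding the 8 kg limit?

400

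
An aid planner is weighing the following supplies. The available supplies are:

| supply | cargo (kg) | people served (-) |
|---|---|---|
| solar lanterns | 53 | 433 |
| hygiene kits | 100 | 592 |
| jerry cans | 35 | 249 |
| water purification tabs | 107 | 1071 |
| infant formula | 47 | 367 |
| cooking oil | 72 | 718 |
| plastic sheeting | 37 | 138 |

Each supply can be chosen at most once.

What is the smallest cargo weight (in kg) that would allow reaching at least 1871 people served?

Need the lightest bundle worth ≥ 1871.
solar lanterns + water purification tabs + infant formula reaches 1871 using 207 kg.
No combination under 207 kg hits 1871.

207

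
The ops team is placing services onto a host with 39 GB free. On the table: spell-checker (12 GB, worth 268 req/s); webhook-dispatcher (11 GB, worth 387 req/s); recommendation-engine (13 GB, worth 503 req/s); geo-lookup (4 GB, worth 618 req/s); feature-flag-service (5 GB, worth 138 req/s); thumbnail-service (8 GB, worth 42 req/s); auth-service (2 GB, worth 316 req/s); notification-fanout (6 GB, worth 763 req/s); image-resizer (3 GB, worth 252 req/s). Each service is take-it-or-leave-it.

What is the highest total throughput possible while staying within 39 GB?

2839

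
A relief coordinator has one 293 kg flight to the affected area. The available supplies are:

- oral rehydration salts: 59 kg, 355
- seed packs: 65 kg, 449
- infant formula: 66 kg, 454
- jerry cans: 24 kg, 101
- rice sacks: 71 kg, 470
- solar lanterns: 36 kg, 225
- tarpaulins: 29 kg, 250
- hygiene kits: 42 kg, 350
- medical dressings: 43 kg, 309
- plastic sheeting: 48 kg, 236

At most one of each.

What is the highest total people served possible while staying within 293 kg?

2058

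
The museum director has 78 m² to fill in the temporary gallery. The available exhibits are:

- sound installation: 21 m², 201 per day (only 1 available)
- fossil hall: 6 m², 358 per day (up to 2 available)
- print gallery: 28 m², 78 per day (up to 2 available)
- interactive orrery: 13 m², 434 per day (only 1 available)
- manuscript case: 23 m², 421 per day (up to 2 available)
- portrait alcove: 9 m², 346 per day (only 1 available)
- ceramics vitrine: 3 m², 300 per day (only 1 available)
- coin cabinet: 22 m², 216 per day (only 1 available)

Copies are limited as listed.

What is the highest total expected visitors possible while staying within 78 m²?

Taking the top-ratio exhibits first gives 2×fossil hall + interactive orrery + manuscript case + portrait alcove + ceramics vitrine for 2217 (60 m²).
Replace portrait alcove with manuscript case: the trade gains 75 net, giving 2292 at 74 m².
No other feasible combination exceeds 2292.

2292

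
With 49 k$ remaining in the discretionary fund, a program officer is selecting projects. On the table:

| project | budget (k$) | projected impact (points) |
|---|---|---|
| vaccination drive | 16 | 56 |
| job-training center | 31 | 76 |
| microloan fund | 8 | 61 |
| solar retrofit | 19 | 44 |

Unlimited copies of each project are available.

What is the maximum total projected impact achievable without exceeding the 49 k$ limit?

366

By projected impact per k$: microloan fund 7.62, vaccination drive 3.50, job-training center 2.45 lead.
Taking 6×microloan fund: 48 k$ used, 366 in projected impact.
The spare 1 k$ is too small for any remaining project, and no exchange beats 366.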